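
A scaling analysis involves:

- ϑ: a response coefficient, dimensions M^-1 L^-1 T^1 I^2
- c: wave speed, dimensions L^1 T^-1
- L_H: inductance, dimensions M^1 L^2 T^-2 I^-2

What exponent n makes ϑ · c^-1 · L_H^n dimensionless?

Balance the M exponent: (1)·n from L_H, plus (-1) − (0) = -1 from the rest, must sum to zero.
n − 1 = 0, so n = 1.

1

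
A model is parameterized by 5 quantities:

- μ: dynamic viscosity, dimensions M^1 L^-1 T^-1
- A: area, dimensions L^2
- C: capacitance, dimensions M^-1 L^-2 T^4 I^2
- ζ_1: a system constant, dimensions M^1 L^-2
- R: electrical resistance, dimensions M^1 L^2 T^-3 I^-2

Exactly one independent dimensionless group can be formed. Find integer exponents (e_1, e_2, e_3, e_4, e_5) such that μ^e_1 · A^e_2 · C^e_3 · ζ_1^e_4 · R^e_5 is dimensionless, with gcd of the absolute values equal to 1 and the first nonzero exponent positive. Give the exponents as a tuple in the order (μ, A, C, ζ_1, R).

M: e_1·(1) + e_2·(0) + e_3·(-1) + e_4·(1) + e_5·(1) = 0
L: e_1·(-1) + e_2·(2) + e_3·(-2) + e_4·(-2) + e_5·(2) = 0
T: e_1·(-1) + e_2·(0) + e_3·(4) + e_4·(0) + e_5·(-3) = 0
I: e_1·(0) + e_2·(0) + e_3·(2) + e_4·(0) + e_5·(-2) = 0
Solving this homogeneous linear system for the smallest-integer solution (first nonzero entry positive) gives (2, -1, 2, -2, 2).

(2, -1, 2, -2, 2)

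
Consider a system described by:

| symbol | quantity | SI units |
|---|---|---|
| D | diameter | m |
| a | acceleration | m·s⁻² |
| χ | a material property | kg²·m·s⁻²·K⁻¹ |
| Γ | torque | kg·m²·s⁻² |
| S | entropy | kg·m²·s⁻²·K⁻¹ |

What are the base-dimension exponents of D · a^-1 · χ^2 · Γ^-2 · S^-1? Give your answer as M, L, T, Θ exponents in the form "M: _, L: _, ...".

Collect each base-dimension exponent across the product:
  M: (0) − (0) + 2·(2) − 2·(1) − (1) = 1
  L: (1) − (1) + 2·(1) − 2·(2) − (2) = -4
  T: (0) − (-2) + 2·(-2) − 2·(-2) − (-2) = 4
  Θ: (0) − (0) + 2·(-1) − 2·(0) − (-1) = -1
So the dimensions are [M L⁻⁴ T⁴ Θ⁻¹].

M: 1, L: -4, T: 4, Θ: -1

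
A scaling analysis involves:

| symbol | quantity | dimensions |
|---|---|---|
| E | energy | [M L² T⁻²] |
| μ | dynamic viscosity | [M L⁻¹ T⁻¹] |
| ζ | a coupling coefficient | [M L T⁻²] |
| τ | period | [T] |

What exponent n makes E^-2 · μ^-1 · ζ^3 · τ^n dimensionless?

Balance the T exponent: (1)·n from τ, plus −2·(-2) − (-1) + 3·(-2) = -1 from the rest, must sum to zero.
n − 1 = 0, so n = 1.

1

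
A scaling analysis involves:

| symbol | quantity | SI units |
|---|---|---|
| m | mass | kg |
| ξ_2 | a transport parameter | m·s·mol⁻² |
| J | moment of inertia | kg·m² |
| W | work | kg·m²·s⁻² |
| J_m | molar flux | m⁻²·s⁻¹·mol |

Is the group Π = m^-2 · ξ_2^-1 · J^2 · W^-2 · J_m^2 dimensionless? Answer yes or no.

no

Sum the exponent of each base dimension across the product:
  M: −2·[m]_M − [ξ_2]_M + 2·[J]_M − 2·[W]_M + 2·[J_m]_M = −2·(1) − (0) + 2·(1) − 2·(1) + 2·(0) = -2
  L: −2·[m]_L − [ξ_2]_L + 2·[J]_L − 2·[W]_L + 2·[J_m]_L = −2·(0) − (1) + 2·(2) − 2·(2) + 2·(-2) = -5
  T: −2·[m]_T − [ξ_2]_T + 2·[J]_T − 2·[W]_T + 2·[J_m]_T = −2·(0) − (1) + 2·(0) − 2·(-2) + 2·(-1) = 1
  N: −2·[m]_N − [ξ_2]_N + 2·[J]_N − 2·[W]_N + 2·[J_m]_N = −2·(0) − (-2) + 2·(0) − 2·(0) + 2·(1) = 4
Net dimensions [M⁻² L⁻⁵ T N⁴] ≠ [1] — not dimensionless.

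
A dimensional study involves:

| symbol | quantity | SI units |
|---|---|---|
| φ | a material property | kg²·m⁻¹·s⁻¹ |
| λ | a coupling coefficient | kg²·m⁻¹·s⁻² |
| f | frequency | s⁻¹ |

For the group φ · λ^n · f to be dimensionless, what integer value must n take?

-1

Balance the M exponent: (2)·n from λ, plus (2) + (0) = 2 from the rest, must sum to zero.
2n + 2 = 0, so n = -1.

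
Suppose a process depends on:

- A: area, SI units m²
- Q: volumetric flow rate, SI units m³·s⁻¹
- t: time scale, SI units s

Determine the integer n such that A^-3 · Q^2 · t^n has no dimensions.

Balance the T exponent: (1)·n from t, plus −3·(0) + 2·(-1) = -2 from the rest, must sum to zero.
n − 2 = 0, so n = 2.

2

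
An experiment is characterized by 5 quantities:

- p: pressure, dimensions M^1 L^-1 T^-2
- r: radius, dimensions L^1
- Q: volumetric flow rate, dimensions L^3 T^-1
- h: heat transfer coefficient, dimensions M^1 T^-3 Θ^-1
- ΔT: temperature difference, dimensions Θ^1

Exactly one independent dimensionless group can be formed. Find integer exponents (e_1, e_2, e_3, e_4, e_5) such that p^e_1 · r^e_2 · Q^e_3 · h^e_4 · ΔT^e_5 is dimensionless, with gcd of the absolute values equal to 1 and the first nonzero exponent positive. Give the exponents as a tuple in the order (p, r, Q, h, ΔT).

(1, -2, 1, -1, -1)

M: e_1·(1) + e_2·(0) + e_3·(0) + e_4·(1) + e_5·(0) = 0
L: e_1·(-1) + e_2·(1) + e_3·(3) + e_4·(0) + e_5·(0) = 0
T: e_1·(-2) + e_2·(0) + e_3·(-1) + e_4·(-3) + e_5·(0) = 0
Θ: e_1·(0) + e_2·(0) + e_3·(0) + e_4·(-1) + e_5·(1) = 0
Solving this homogeneous linear system for the smallest-integer solution (first nonzero entry positive) gives (1, -2, 1, -1, -1).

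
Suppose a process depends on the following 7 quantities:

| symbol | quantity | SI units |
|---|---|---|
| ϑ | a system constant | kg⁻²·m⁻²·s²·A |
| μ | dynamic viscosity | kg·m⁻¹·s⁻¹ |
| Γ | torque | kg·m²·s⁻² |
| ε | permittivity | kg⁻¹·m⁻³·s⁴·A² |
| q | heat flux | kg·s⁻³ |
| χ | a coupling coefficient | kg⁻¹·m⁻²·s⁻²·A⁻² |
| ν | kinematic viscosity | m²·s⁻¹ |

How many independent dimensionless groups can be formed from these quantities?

3

There are 7 variables and 4 base dimensions (M, L, T, I).
The dimension matrix has rank 4.
Independent dimensionless groups: 7 − 4 = 3.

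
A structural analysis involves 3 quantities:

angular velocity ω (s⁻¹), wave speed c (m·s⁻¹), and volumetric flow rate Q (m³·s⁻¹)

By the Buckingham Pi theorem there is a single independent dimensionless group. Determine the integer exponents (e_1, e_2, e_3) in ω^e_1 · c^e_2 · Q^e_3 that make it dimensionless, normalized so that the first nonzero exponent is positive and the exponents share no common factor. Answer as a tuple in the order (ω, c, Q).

L: e_1·(0) + e_2·(1) + e_3·(3) = 0
T: e_1·(-1) + e_2·(-1) + e_3·(-1) = 0
Solving this homogeneous linear system for the smallest-integer solution (first nonzero entry positive) gives (2, -3, 1).

(2, -3, 1)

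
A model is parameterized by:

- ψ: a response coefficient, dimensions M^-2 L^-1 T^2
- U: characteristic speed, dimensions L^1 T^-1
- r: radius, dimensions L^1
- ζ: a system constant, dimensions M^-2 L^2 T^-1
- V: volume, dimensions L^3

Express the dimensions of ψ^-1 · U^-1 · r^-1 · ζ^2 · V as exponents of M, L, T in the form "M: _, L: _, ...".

Collect each base-dimension exponent across the product:
  M: −(-2) − (0) − (0) + 2·(-2) + (0) = -2
  L: −(-1) − (1) − (1) + 2·(2) + (3) = 6
  T: −(2) − (-1) − (0) + 2·(-1) + (0) = -3
So the dimensions are [M⁻² L⁶ T⁻³].

M: -2, L: 6, T: -3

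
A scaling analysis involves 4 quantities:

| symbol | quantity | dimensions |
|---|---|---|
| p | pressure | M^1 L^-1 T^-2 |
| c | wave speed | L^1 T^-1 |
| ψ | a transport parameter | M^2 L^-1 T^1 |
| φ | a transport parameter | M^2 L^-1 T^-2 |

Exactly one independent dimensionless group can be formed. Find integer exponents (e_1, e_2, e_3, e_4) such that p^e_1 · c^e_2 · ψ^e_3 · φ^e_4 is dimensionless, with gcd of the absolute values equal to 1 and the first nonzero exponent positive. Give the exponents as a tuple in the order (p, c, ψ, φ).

(2, 1, 1, -2)

M: e_1·(1) + e_2·(0) + e_3·(2) + e_4·(2) = 0
L: e_1·(-1) + e_2·(1) + e_3·(-1) + e_4·(-1) = 0
T: e_1·(-2) + e_2·(-1) + e_3·(1) + e_4·(-2) = 0
Solving this homogeneous linear system for the smallest-integer solution (first nonzero entry positive) gives (2, 1, 1, -2).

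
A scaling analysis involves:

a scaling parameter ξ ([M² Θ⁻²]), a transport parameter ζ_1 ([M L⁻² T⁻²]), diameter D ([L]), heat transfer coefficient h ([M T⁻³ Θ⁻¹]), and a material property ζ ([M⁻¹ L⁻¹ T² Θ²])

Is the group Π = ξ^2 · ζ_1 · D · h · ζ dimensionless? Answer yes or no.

Sum the exponent of each base dimension across the product:
  M: 2·[ξ]_M + [ζ_1]_M + [D]_M + [h]_M + [ζ]_M = 2·(2) + (1) + (0) + (1) + (-1) = 5
  L: 2·[ξ]_L + [ζ_1]_L + [D]_L + [h]_L + [ζ]_L = 2·(0) + (-2) + (1) + (0) + (-1) = -2
  T: 2·[ξ]_T + [ζ_1]_T + [D]_T + [h]_T + [ζ]_T = 2·(0) + (-2) + (0) + (-3) + (2) = -3
  Θ: 2·[ξ]_Θ + [ζ_1]_Θ + [D]_Θ + [h]_Θ + [ζ]_Θ = 2·(-2) + (0) + (0) + (-1) + (2) = -3
Net dimensions [M⁵ L⁻² T⁻³ Θ⁻³] ≠ [1] — not dimensionless.

no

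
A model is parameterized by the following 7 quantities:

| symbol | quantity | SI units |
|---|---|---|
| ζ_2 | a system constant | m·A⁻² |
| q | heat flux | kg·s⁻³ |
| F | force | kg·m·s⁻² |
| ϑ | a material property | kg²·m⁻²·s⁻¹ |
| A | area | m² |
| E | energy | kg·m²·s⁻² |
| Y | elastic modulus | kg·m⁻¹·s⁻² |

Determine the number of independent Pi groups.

3

There are 7 variables and 4 base dimensions (M, L, T, I).
The dimension matrix has rank 4.
Independent dimensionless groups: 7 − 4 = 3.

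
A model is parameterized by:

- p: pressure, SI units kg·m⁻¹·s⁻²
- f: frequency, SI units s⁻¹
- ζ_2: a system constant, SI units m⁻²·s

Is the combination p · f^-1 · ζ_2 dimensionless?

no

Sum the exponent of each base dimension across the product:
  M: [p]_M − [f]_M + [ζ_2]_M = (1) − (0) + (0) = 1
  L: [p]_L − [f]_L + [ζ_2]_L = (-1) − (0) + (-2) = -3
  T: [p]_T − [f]_T + [ζ_2]_T = (-2) − (-1) + (1) = 0
Net dimensions [M L⁻³] ≠ [1] — not dimensionless.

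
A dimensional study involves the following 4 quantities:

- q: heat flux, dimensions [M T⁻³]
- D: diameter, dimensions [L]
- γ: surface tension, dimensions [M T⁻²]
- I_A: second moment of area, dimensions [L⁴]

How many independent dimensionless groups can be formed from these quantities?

There are 4 variables and 3 base dimensions (M, L, T).
The dimension matrix has rank 3.
Independent dimensionless groups: 4 − 3 = 1.

1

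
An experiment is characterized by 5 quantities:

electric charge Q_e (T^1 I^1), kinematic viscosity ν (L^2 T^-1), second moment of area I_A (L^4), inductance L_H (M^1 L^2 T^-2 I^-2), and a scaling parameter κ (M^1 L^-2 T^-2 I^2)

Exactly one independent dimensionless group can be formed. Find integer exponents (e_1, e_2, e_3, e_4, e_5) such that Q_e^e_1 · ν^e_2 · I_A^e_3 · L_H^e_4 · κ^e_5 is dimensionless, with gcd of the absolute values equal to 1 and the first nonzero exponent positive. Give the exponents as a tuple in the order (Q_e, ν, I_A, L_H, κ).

M: e_1·(0) + e_2·(0) + e_3·(0) + e_4·(1) + e_5·(1) = 0
L: e_1·(0) + e_2·(2) + e_3·(4) + e_4·(2) + e_5·(-2) = 0
T: e_1·(1) + e_2·(-1) + e_3·(0) + e_4·(-2) + e_5·(-2) = 0
I: e_1·(1) + e_2·(0) + e_3·(0) + e_4·(-2) + e_5·(2) = 0
Solving this homogeneous linear system for the smallest-integer solution (first nonzero entry positive) gives (4, 4, -3, 1, -1).

(4, 4, -3, 1, -1)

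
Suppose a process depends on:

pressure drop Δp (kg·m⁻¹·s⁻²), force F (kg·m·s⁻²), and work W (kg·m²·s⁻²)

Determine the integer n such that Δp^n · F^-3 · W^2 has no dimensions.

Balance the M exponent: (1)·n from Δp, plus −3·(1) + 2·(1) = -1 from the rest, must sum to zero.
n − 1 = 0, so n = 1.

1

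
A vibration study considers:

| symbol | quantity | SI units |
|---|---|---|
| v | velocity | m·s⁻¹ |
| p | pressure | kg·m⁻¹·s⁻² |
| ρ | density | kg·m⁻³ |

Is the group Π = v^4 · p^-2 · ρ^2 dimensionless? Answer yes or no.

Sum the exponent of each base dimension across the product:
  M: 4·[v]_M − 2·[p]_M + 2·[ρ]_M = 4·(0) − 2·(1) + 2·(1) = 0
  L: 4·[v]_L − 2·[p]_L + 2·[ρ]_L = 4·(1) − 2·(-1) + 2·(-3) = 0
  T: 4·[v]_T − 2·[p]_T + 2·[ρ]_T = 4·(-1) − 2·(-2) + 2·(0) = 0
All base exponents vanish — dimensionless.

yes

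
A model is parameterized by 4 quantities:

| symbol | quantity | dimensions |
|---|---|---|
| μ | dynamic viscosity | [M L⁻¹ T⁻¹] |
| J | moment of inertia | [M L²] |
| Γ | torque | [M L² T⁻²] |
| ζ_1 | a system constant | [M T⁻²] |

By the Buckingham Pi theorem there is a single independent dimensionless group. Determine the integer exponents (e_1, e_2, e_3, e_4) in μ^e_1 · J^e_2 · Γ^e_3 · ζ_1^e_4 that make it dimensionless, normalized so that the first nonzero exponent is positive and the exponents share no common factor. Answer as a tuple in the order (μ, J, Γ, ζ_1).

(2, -1, 2, -3)

M: e_1·(1) + e_2·(1) + e_3·(1) + e_4·(1) = 0
L: e_1·(-1) + e_2·(2) + e_3·(2) + e_4·(0) = 0
T: e_1·(-1) + e_2·(0) + e_3·(-2) + e_4·(-2) = 0
Solving this homogeneous linear system for the smallest-integer solution (first nonzero entry positive) gives (2, -1, 2, -3).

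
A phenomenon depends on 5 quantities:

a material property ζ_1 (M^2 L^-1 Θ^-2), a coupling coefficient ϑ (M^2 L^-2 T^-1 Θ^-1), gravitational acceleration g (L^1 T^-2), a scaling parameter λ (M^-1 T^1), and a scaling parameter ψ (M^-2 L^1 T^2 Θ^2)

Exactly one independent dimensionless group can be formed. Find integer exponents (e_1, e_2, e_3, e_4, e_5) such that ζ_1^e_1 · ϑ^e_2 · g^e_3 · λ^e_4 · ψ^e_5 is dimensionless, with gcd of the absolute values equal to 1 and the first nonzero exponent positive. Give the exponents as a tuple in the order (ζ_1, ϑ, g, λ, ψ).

M: e_1·(2) + e_2·(2) + e_3·(0) + e_4·(-1) + e_5·(-2) = 0
L: e_1·(-1) + e_2·(-2) + e_3·(1) + e_4·(0) + e_5·(1) = 0
T: e_1·(0) + e_2·(-1) + e_3·(-2) + e_4·(1) + e_5·(2) = 0
Θ: e_1·(-2) + e_2·(-1) + e_3·(0) + e_4·(0) + e_5·(2) = 0
Solving this homogeneous linear system for the smallest-integer solution (first nonzero entry positive) gives (2, 2, 3, 2, 3).

(2, 2, 3, 2, 3)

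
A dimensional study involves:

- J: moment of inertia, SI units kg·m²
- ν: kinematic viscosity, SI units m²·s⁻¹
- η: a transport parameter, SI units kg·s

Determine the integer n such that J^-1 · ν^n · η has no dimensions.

1

Balance the L exponent: (2)·n from ν, plus −(2) + (0) = -2 from the rest, must sum to zero.
2n − 2 = 0, so n = 1.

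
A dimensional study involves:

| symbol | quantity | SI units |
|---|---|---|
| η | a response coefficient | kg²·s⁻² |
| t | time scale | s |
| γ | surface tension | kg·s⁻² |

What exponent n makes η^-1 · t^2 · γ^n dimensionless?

2

Balance the M exponent: (1)·n from γ, plus −(2) + 2·(0) = -2 from the rest, must sum to zero.
n − 2 = 0, so n = 2.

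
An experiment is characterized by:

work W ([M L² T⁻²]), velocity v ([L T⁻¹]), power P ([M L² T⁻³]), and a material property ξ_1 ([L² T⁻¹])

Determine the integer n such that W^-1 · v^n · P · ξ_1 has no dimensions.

-2

Balance the L exponent: (1)·n from v, plus −(2) + (2) + (2) = 2 from the rest, must sum to zero.
n + 2 = 0, so n = -2.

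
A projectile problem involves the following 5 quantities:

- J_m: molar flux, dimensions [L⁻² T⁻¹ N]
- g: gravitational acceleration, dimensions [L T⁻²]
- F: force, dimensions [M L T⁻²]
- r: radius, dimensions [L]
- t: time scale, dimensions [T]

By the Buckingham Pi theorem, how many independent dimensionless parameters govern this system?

There are 5 variables and 4 base dimensions (M, L, T, N).
The dimension matrix has rank 4.
Independent dimensionless groups: 5 − 4 = 1.

1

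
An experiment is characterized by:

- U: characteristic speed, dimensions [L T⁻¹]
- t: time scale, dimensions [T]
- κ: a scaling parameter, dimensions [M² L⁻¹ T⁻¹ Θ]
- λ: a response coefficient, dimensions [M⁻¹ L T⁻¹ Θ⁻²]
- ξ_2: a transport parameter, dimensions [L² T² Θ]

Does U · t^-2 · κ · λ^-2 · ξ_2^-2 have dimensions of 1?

Sum the exponent of each base dimension across the product:
  M: [U]_M − 2·[t]_M + [κ]_M − 2·[λ]_M − 2·[ξ_2]_M = (0) − 2·(0) + (2) − 2·(-1) − 2·(0) = 4
  L: [U]_L − 2·[t]_L + [κ]_L − 2·[λ]_L − 2·[ξ_2]_L = (1) − 2·(0) + (-1) − 2·(1) − 2·(2) = -6
  T: [U]_T − 2·[t]_T + [κ]_T − 2·[λ]_T − 2·[ξ_2]_T = (-1) − 2·(1) + (-1) − 2·(-1) − 2·(2) = -6
  Θ: [U]_Θ − 2·[t]_Θ + [κ]_Θ − 2·[λ]_Θ − 2·[ξ_2]_Θ = (0) − 2·(0) + (1) − 2·(-2) − 2·(1) = 3
Net dimensions [M⁴ L⁻⁶ T⁻⁶ Θ³] ≠ [1] — not dimensionless.

no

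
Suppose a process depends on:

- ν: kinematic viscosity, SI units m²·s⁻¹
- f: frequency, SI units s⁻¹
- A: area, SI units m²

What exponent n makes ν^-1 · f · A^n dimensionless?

1

Balance the L exponent: (2)·n from A, plus −(2) + (0) = -2 from the rest, must sum to zero.
2n − 2 = 0, so n = 1.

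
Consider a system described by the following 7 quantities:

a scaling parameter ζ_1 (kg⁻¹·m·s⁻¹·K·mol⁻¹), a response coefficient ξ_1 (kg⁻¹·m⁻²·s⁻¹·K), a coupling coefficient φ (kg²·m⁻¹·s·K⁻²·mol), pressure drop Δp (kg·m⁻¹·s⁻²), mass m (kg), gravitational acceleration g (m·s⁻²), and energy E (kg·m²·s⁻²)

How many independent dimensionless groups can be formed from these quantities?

There are 7 variables and 5 base dimensions (M, L, T, Θ, N).
The dimension matrix has rank 5.
Independent dimensionless groups: 7 − 5 = 2.

2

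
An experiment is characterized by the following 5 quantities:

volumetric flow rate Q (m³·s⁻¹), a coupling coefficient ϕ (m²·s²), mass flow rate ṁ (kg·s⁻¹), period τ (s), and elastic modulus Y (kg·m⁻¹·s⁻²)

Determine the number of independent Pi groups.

2

There are 5 variables and 3 base dimensions (M, L, T).
The dimension matrix has rank 3.
Independent dimensionless groups: 5 − 3 = 2.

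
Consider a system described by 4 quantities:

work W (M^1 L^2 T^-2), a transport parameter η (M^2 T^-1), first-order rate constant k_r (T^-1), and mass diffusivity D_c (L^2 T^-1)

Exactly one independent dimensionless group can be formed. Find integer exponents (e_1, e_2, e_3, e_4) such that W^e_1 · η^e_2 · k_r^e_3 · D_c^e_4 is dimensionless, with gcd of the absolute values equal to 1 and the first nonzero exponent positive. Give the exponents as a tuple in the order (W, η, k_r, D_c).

(2, -1, -1, -2)

M: e_1·(1) + e_2·(2) + e_3·(0) + e_4·(0) = 0
L: e_1·(2) + e_2·(0) + e_3·(0) + e_4·(2) = 0
T: e_1·(-2) + e_2·(-1) + e_3·(-1) + e_4·(-1) = 0
Solving this homogeneous linear system for the smallest-integer solution (first nonzero entry positive) gives (2, -1, -1, -2).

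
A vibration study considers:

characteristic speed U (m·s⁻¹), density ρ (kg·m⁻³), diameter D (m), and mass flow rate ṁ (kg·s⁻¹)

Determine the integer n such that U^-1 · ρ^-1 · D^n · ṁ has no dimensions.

-2

Balance the L exponent: (1)·n from D, plus −(1) − (-3) + (0) = 2 from the rest, must sum to zero.
n + 2 = 0, so n = -2.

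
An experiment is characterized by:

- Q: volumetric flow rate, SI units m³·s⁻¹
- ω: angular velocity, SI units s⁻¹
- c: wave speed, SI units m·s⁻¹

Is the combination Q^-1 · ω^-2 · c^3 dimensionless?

Sum the exponent of each base dimension across the product:
  M: −[Q]_M − 2·[ω]_M + 3·[c]_M = −(0) − 2·(0) + 3·(0) = 0
  L: −[Q]_L − 2·[ω]_L + 3·[c]_L = −(3) − 2·(0) + 3·(1) = 0
  T: −[Q]_T − 2·[ω]_T + 3·[c]_T = −(-1) − 2·(-1) + 3·(-1) = 0
All base exponents vanish — dimensionless.

yes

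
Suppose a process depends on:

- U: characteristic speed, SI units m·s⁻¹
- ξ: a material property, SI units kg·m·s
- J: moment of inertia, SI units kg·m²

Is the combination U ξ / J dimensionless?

yes

Sum the exponent of each base dimension across the product:
  M: [U]_M + [ξ]_M − [J]_M = (0) + (1) − (1) = 0
  L: [U]_L + [ξ]_L − [J]_L = (1) + (1) − (2) = 0
  T: [U]_T + [ξ]_T − [J]_T = (-1) + (1) − (0) = 0
All base exponents vanish — dimensionless.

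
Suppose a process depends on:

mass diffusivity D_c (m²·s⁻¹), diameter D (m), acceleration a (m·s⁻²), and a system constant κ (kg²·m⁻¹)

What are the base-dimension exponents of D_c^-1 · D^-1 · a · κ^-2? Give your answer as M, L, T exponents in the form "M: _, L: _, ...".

M: -4, L: 0, T: -1

Collect each base-dimension exponent across the product:
  M: −(0) − (0) + (0) − 2·(2) = -4
  L: −(2) − (1) + (1) − 2·(-1) = 0
  T: −(-1) − (0) + (-2) − 2·(0) = -1
So the dimensions are [M⁻⁴ T⁻¹].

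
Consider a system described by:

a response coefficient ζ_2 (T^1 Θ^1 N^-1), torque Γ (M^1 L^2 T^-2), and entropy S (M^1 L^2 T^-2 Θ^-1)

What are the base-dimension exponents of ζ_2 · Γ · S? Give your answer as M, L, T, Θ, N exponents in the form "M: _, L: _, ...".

M: 2, L: 4, T: -3, Θ: 0, N: -1

Collect each base-dimension exponent across the product:
  M: (0) + (1) + (1) = 2
  L: (0) + (2) + (2) = 4
  T: (1) + (-2) + (-2) = -3
  Θ: (1) + (0) + (-1) = 0
  N: (-1) + (0) + (0) = -1
So the dimensions are [M² L⁴ T⁻³ N⁻¹].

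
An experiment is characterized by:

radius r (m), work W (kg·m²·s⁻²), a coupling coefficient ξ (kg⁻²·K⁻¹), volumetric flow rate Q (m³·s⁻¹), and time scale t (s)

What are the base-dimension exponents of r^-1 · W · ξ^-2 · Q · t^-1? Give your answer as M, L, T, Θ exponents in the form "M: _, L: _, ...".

M: 5, L: 4, T: -4, Θ: 2

Collect each base-dimension exponent across the product:
  M: −(0) + (1) − 2·(-2) + (0) − (0) = 5
  L: −(1) + (2) − 2·(0) + (3) − (0) = 4
  T: −(0) + (-2) − 2·(0) + (-1) − (1) = -4
  Θ: −(0) + (0) − 2·(-1) + (0) − (0) = 2
So the dimensions are [M⁵ L⁴ T⁻⁴ Θ²].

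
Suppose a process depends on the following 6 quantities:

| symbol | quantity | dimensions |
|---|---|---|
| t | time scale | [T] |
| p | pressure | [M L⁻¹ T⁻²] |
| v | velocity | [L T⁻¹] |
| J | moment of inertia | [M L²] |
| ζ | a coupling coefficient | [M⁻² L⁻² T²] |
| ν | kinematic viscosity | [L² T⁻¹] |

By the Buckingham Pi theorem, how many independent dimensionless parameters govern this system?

3

There are 6 variables and 3 base dimensions (M, L, T).
The dimension matrix has rank 3.
Independent dimensionless groups: 6 − 3 = 3.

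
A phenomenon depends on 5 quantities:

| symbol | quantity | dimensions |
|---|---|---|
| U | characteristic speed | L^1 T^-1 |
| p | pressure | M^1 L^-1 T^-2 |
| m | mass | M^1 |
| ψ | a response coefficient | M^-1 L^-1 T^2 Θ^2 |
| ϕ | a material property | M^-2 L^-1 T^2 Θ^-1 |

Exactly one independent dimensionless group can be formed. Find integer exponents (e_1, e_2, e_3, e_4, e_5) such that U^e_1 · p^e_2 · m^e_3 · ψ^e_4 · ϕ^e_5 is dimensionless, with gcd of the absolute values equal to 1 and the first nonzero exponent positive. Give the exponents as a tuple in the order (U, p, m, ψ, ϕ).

M: e_1·(0) + e_2·(1) + e_3·(1) + e_4·(-1) + e_5·(-2) = 0
L: e_1·(1) + e_2·(-1) + e_3·(0) + e_4·(-1) + e_5·(-1) = 0
T: e_1·(-1) + e_2·(-2) + e_3·(0) + e_4·(2) + e_5·(2) = 0
Θ: e_1·(0) + e_2·(0) + e_3·(0) + e_4·(2) + e_5·(-1) = 0
Solving this homogeneous linear system for the smallest-integer solution (first nonzero entry positive) gives (4, 1, 4, 1, 2).

(4, 1, 4, 1, 2)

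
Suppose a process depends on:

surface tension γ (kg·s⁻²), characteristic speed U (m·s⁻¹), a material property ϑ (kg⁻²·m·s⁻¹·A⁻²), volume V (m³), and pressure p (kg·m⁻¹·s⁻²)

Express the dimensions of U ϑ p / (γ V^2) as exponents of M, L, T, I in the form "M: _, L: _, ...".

Collect each base-dimension exponent across the product:
  M: −(1) + (0) + (-2) − 2·(0) + (1) = -2
  L: −(0) + (1) + (1) − 2·(3) + (-1) = -5
  T: −(-2) + (-1) + (-1) − 2·(0) + (-2) = -2
  I: −(0) + (0) + (-2) − 2·(0) + (0) = -2
So the dimensions are [M⁻² L⁻⁵ T⁻² I⁻²].

M: -2, L: -5, T: -2, I: -2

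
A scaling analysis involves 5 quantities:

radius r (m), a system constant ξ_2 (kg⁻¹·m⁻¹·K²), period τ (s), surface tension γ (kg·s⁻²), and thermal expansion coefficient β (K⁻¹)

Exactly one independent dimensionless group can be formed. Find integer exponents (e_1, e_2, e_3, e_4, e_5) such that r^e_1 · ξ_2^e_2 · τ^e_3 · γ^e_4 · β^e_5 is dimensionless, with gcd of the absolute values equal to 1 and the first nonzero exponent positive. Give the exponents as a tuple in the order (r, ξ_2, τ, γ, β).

M: e_1·(0) + e_2·(-1) + e_3·(0) + e_4·(1) + e_5·(0) = 0
L: e_1·(1) + e_2·(-1) + e_3·(0) + e_4·(0) + e_5·(0) = 0
T: e_1·(0) + e_2·(0) + e_3·(1) + e_4·(-2) + e_5·(0) = 0
Θ: e_1·(0) + e_2·(2) + e_3·(0) + e_4·(0) + e_5·(-1) = 0
Solving this homogeneous linear system for the smallest-integer solution (first nonzero entry positive) gives (1, 1, 2, 1, 2).

(1, 1, 2, 1, 2)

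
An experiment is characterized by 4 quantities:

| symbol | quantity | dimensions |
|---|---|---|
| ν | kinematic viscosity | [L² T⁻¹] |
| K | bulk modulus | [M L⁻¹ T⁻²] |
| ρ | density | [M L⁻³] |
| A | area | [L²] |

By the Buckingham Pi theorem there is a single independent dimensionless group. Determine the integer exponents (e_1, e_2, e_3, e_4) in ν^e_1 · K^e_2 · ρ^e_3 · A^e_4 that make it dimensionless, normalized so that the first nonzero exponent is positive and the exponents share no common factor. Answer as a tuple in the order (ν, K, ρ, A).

(2, -1, 1, -1)

M: e_1·(0) + e_2·(1) + e_3·(1) + e_4·(0) = 0
L: e_1·(2) + e_2·(-1) + e_3·(-3) + e_4·(2) = 0
T: e_1·(-1) + e_2·(-2) + e_3·(0) + e_4·(0) = 0
Solving this homogeneous linear system for the smallest-integer solution (first nonzero entry positive) gives (2, -1, 1, -1).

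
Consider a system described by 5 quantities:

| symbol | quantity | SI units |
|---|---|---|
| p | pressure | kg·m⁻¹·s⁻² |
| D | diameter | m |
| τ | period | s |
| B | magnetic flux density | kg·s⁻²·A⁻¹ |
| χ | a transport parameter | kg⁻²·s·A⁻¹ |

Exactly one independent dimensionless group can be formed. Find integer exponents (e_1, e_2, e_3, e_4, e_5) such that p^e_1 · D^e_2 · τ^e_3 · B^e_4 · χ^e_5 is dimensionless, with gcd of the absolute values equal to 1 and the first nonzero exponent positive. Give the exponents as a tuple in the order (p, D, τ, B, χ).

M: e_1·(1) + e_2·(0) + e_3·(0) + e_4·(1) + e_5·(-2) = 0
L: e_1·(-1) + e_2·(1) + e_3·(0) + e_4·(0) + e_5·(0) = 0
T: e_1·(-2) + e_2·(0) + e_3·(1) + e_4·(-2) + e_5·(1) = 0
I: e_1·(0) + e_2·(0) + e_3·(0) + e_4·(-1) + e_5·(-1) = 0
Solving this homogeneous linear system for the smallest-integer solution (first nonzero entry positive) gives (3, 3, 3, -1, 1).

(3, 3, 3, -1, 1)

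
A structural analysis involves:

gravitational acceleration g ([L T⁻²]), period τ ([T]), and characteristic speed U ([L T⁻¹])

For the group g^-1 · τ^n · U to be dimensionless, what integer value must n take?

Balance the T exponent: (1)·n from τ, plus −(-2) + (-1) = 1 from the rest, must sum to zero.
n + 1 = 0, so n = -1.

-1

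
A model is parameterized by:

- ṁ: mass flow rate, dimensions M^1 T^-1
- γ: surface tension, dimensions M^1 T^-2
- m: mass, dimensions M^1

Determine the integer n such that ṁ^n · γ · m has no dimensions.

Balance the M exponent: (1)·n from ṁ, plus (1) + (1) = 2 from the rest, must sum to zero.
n + 2 = 0, so n = -2.

-2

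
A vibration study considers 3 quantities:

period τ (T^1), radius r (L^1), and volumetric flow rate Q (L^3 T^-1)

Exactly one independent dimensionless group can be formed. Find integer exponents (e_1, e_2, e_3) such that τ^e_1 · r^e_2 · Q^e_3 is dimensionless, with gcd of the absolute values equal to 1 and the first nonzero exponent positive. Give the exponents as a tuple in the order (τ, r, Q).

(1, -3, 1)

L: e_1·(0) + e_2·(1) + e_3·(3) = 0
T: e_1·(1) + e_2·(0) + e_3·(-1) = 0
Solving this homogeneous linear system for the smallest-integer solution (first nonzero entry positive) gives (1, -3, 1).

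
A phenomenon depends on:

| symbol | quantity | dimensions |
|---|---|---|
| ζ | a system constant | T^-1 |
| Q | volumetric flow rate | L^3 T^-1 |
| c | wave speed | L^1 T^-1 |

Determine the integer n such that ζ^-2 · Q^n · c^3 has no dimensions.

Balance the L exponent: (3)·n from Q, plus −2·(0) + 3·(1) = 3 from the rest, must sum to zero.
3n + 3 = 0, so n = -1.

-1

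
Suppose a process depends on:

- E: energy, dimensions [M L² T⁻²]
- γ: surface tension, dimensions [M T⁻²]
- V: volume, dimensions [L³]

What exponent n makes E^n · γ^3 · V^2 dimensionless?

Balance the M exponent: (1)·n from E, plus 3·(1) + 2·(0) = 3 from the rest, must sum to zero.
n + 3 = 0, so n = -3.

-3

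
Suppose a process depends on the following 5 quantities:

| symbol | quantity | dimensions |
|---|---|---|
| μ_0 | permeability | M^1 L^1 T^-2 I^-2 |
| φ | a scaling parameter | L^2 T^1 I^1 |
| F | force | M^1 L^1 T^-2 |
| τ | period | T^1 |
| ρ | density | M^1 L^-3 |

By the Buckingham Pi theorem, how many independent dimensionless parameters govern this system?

There are 5 variables and 4 base dimensions (M, L, T, I).
The dimension matrix has rank 4.
Independent dimensionless groups: 5 − 4 = 1.

1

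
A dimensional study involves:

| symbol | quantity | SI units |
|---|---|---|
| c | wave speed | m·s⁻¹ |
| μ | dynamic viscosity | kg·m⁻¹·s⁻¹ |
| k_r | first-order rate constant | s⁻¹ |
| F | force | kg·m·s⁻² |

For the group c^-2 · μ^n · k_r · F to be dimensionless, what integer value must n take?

-1

Balance the M exponent: (1)·n from μ, plus −2·(0) + (0) + (1) = 1 from the rest, must sum to zero.
n + 1 = 0, so n = -1.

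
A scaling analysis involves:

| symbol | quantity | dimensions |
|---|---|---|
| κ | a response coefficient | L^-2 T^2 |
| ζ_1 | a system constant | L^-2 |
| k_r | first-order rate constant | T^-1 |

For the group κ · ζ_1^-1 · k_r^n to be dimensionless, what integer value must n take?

2

Balance the T exponent: (-1)·n from k_r, plus (2) − (0) = 2 from the rest, must sum to zero.
−n + 2 = 0, so n = 2.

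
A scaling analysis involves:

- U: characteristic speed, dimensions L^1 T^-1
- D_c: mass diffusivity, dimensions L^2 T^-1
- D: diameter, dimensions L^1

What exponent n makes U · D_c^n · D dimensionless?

-1

Balance the L exponent: (2)·n from D_c, plus (1) + (1) = 2 from the rest, must sum to zero.
2n + 2 = 0, so n = -1.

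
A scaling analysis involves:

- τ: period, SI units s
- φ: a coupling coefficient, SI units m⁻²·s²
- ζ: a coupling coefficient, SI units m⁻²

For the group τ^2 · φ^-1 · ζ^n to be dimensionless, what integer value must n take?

1

Balance the L exponent: (-2)·n from ζ, plus 2·(0) − (-2) = 2 from the rest, must sum to zero.
-2n + 2 = 0, so n = 1.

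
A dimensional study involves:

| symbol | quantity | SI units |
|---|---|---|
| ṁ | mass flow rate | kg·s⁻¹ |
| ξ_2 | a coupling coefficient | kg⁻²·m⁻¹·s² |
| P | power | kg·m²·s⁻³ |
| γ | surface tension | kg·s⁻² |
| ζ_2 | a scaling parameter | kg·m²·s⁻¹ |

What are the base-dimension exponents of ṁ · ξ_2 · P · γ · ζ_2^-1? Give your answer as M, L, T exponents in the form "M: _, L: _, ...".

Collect each base-dimension exponent across the product:
  M: (1) + (-2) + (1) + (1) − (1) = 0
  L: (0) + (-1) + (2) + (0) − (2) = -1
  T: (-1) + (2) + (-3) + (-2) − (-1) = -3
So the dimensions are [L⁻¹ T⁻³].

M: 0, L: -1, T: -3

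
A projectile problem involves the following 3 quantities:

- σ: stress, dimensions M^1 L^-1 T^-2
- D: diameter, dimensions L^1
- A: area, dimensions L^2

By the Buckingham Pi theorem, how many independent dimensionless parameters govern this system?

There are 3 variables and 3 base dimensions (M, L, T).
The dimension matrix has rank 2 (less than 3: the dimension vectors are linearly dependent).
Independent dimensionless groups: 3 − 2 = 1.

1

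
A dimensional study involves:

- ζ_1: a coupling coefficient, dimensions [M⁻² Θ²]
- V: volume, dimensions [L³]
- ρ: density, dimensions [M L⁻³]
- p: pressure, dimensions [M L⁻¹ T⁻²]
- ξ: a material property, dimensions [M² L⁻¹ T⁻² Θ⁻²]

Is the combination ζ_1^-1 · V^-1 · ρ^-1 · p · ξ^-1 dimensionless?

Sum the exponent of each base dimension across the product:
  M: −[ζ_1]_M − [V]_M − [ρ]_M + [p]_M − [ξ]_M = −(-2) − (0) − (1) + (1) − (2) = 0
  L: −[ζ_1]_L − [V]_L − [ρ]_L + [p]_L − [ξ]_L = −(0) − (3) − (-3) + (-1) − (-1) = 0
  T: −[ζ_1]_T − [V]_T − [ρ]_T + [p]_T − [ξ]_T = −(0) − (0) − (0) + (-2) − (-2) = 0
  Θ: −[ζ_1]_Θ − [V]_Θ − [ρ]_Θ + [p]_Θ − [ξ]_Θ = −(2) − (0) − (0) + (0) − (-2) = 0
All base exponents vanish — dimensionless.

yes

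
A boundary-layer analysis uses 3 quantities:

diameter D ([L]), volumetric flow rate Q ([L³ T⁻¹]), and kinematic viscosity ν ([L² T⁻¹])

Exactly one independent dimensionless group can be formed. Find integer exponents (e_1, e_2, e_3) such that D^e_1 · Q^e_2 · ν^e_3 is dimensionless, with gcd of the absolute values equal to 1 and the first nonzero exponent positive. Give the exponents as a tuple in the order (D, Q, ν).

L: e_1·(1) + e_2·(3) + e_3·(2) = 0
T: e_1·(0) + e_2·(-1) + e_3·(-1) = 0
Solving this homogeneous linear system for the smallest-integer solution (first nonzero entry positive) gives (1, -1, 1).

(1, -1, 1)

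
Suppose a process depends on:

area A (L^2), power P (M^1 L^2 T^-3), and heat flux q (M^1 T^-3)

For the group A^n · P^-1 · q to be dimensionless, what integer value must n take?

Balance the L exponent: (2)·n from A, plus −(2) + (0) = -2 from the rest, must sum to zero.
2n − 2 = 0, so n = 1.

1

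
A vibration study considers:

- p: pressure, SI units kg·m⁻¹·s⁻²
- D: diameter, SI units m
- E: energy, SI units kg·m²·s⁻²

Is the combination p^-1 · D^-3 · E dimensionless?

Sum the exponent of each base dimension across the product:
  M: −[p]_M − 3·[D]_M + [E]_M = −(1) − 3·(0) + (1) = 0
  L: −[p]_L − 3·[D]_L + [E]_L = −(-1) − 3·(1) + (2) = 0
  T: −[p]_T − 3·[D]_T + [E]_T = −(-2) − 3·(0) + (-2) = 0
All base exponents vanish — dimensionless.

yes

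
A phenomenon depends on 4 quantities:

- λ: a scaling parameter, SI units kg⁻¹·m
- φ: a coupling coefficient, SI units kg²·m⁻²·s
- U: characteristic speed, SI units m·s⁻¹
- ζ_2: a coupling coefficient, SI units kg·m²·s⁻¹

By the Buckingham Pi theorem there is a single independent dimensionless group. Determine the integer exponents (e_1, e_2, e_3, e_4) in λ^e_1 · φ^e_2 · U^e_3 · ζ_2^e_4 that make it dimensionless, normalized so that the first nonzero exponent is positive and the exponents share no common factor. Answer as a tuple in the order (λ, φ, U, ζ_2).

(3, 2, 3, -1)

M: e_1·(-1) + e_2·(2) + e_3·(0) + e_4·(1) = 0
L: e_1·(1) + e_2·(-2) + e_3·(1) + e_4·(2) = 0
T: e_1·(0) + e_2·(1) + e_3·(-1) + e_4·(-1) = 0
Solving this homogeneous linear system for the smallest-integer solution (first nonzero entry positive) gives (3, 2, 3, -1).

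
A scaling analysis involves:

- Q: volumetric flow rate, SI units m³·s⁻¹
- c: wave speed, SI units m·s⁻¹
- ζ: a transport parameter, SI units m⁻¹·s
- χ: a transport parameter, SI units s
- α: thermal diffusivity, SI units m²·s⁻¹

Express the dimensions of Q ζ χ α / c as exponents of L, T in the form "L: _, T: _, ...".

Collect each base-dimension exponent across the product:
  L: (3) − (1) + (-1) + (0) + (2) = 3
  T: (-1) − (-1) + (1) + (1) + (-1) = 1
So the dimensions are [L³ T].

L: 3, T: 1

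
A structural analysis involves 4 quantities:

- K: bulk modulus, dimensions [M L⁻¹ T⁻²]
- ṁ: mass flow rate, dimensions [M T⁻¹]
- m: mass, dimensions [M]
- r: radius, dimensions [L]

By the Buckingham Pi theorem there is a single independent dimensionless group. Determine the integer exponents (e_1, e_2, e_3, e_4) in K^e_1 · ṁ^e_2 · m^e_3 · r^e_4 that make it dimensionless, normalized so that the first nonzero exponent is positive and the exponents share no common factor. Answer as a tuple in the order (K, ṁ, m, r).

M: e_1·(1) + e_2·(1) + e_3·(1) + e_4·(0) = 0
L: e_1·(-1) + e_2·(0) + e_3·(0) + e_4·(1) = 0
T: e_1·(-2) + e_2·(-1) + e_3·(0) + e_4·(0) = 0
Solving this homogeneous linear system for the smallest-integer solution (first nonzero entry positive) gives (1, -2, 1, 1).

(1, -2, 1, 1)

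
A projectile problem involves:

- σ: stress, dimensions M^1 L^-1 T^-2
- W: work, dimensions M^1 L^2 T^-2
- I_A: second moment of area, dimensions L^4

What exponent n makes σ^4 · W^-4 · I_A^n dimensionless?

3

Balance the L exponent: (4)·n from I_A, plus 4·(-1) − 4·(2) = -12 from the rest, must sum to zero.
4n − 12 = 0, so n = 3.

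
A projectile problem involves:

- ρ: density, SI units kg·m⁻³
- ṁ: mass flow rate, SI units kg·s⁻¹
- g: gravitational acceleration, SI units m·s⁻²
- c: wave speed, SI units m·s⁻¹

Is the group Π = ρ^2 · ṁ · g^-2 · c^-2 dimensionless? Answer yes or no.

no

Sum the exponent of each base dimension across the product:
  M: 2·[ρ]_M + [ṁ]_M − 2·[g]_M − 2·[c]_M = 2·(1) + (1) − 2·(0) − 2·(0) = 3
  L: 2·[ρ]_L + [ṁ]_L − 2·[g]_L − 2·[c]_L = 2·(-3) + (0) − 2·(1) − 2·(1) = -10
  T: 2·[ρ]_T + [ṁ]_T − 2·[g]_T − 2·[c]_T = 2·(0) + (-1) − 2·(-2) − 2·(-1) = 5
Net dimensions [M³ L⁻¹⁰ T⁵] ≠ [1] — not dimensionless.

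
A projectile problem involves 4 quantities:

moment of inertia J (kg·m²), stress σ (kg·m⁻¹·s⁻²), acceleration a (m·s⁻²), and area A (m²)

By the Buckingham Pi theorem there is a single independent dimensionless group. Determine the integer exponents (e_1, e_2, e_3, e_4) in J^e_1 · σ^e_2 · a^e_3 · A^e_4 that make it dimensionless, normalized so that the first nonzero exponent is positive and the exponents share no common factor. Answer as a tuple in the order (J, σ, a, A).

(1, -1, 1, -2)

M: e_1·(1) + e_2·(1) + e_3·(0) + e_4·(0) = 0
L: e_1·(2) + e_2·(-1) + e_3·(1) + e_4·(2) = 0
T: e_1·(0) + e_2·(-2) + e_3·(-2) + e_4·(0) = 0
Solving this homogeneous linear system for the smallest-integer solution (first nonzero entry positive) gives (1, -1, 1, -2).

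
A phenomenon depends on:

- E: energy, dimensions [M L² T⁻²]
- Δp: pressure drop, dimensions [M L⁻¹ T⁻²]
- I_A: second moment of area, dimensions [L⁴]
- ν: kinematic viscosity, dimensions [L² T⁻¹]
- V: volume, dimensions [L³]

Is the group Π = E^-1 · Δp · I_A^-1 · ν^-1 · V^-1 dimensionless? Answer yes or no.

Sum the exponent of each base dimension across the product:
  M: −[E]_M + [Δp]_M − [I_A]_M − [ν]_M − [V]_M = −(1) + (1) − (0) − (0) − (0) = 0
  L: −[E]_L + [Δp]_L − [I_A]_L − [ν]_L − [V]_L = −(2) + (-1) − (4) − (2) − (3) = -12
  T: −[E]_T + [Δp]_T − [I_A]_T − [ν]_T − [V]_T = −(-2) + (-2) − (0) − (-1) − (0) = 1
Net dimensions [L⁻¹² T] ≠ [1] — not dimensionless.

no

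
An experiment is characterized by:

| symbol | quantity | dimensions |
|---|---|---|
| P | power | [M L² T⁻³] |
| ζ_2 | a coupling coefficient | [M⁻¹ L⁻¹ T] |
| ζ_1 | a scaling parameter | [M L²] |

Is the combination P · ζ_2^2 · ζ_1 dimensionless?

no

Sum the exponent of each base dimension across the product:
  M: [P]_M + 2·[ζ_2]_M + [ζ_1]_M = (1) + 2·(-1) + (1) = 0
  L: [P]_L + 2·[ζ_2]_L + [ζ_1]_L = (2) + 2·(-1) + (2) = 2
  T: [P]_T + 2·[ζ_2]_T + [ζ_1]_T = (-3) + 2·(1) + (0) = -1
Net dimensions [L² T⁻¹] ≠ [1] — not dimensionless.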